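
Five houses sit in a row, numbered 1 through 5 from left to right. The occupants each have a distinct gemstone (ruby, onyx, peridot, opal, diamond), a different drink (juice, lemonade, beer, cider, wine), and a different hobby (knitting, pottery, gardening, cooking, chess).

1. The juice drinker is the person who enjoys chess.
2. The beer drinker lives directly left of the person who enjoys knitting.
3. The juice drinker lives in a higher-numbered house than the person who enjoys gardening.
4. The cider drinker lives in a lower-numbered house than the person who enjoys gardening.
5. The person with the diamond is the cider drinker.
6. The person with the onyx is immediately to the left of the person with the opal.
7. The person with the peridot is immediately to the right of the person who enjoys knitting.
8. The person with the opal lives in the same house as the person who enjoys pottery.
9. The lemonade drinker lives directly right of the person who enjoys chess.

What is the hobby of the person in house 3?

gardening

That leaves cooking as the hobby for house 1.
That leaves pottery as the hobby for house 5.
From clue 8, the person with the opal must be in house 5.
By clue 6, the person with the onyx is in house 4.
So house 3 gets peridot for gemstone.
The only hobby still possible for house 4 is chess.
By clue 1, the juice drinker is in house 4.
From clue 7, the person who enjoys knitting must be in house 2.
Clue 9 places the lemonade drinker in house 5.
That leaves wine as the drink for house 3.
House 3's hobby must be gardening (nothing else left).
The beer drinker is in house 1 (clue 2).
House 2's drink must be cider (nothing else left).
By clue 5, the person with the diamond is in house 2.
That leaves ruby as the gemstone for house 1.
So: house 1 = ruby/beer/cooking, house 2 = diamond/cider/knitting, house 3 = peridot/wine/gardening, house 4 = onyx/juice/chess, house 5 = opal/lemonade/pottery.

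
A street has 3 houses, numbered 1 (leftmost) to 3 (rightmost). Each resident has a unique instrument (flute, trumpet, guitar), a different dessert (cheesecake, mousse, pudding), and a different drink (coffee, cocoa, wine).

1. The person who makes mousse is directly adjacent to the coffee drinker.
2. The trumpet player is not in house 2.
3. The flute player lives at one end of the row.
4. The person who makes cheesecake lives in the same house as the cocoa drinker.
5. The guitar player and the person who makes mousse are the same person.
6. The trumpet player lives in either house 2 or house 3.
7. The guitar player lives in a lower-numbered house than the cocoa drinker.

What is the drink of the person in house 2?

wine

By clue 6, the trumpet player is in house 3.
House 2's instrument must be guitar (nothing else left).
Clue 5: the person who makes mousse is in house 2.
Clue 7 places the cocoa drinker in house 3.
House 1 instrument: only flute fits.
House 1's dessert must be pudding (nothing else left).
The only dessert still possible for house 3 is cheesecake.
The coffee drinker is in house 1 (clue 1).
That leaves wine as the drink for house 2.
So: house 1 = flute/pudding/coffee, house 2 = guitar/mousse/wine, house 3 = trumpet/cheesecake/cocoa.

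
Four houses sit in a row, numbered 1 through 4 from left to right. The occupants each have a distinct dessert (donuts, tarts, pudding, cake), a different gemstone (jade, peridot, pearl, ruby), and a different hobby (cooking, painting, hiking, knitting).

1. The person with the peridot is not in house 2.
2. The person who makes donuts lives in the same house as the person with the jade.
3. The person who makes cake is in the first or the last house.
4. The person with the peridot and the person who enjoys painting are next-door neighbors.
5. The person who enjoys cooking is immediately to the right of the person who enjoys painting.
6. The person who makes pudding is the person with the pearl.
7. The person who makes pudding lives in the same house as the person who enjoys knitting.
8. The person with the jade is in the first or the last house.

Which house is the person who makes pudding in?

2

The person who makes cake is narrowed to house 1 or 4; consider each.
Placing it in house 1 leads to a contradiction, so it's in house 4.
The person with the jade is in house 1 (clue 2).
The only dessert still possible for house 1 is donuts.
That leaves hiking as the hobby for house 1.
That leaves cooking as the hobby for house 4.
Clue 5 places the person who enjoys painting in house 3.
That leaves knitting as the hobby for house 2.
From clue 4, the person with the peridot must be in house 4.
By clue 7, the person who makes pudding is in house 2.
House 3 dessert: only tarts fits.
Clue 6: the person with the pearl is in house 2.
House 3's gemstone must be ruby (nothing else left).
So: house 1 = donuts/jade/hiking, house 2 = pudding/pearl/knitting, house 3 = tarts/ruby/painting, house 4 = cake/peridot/cooking.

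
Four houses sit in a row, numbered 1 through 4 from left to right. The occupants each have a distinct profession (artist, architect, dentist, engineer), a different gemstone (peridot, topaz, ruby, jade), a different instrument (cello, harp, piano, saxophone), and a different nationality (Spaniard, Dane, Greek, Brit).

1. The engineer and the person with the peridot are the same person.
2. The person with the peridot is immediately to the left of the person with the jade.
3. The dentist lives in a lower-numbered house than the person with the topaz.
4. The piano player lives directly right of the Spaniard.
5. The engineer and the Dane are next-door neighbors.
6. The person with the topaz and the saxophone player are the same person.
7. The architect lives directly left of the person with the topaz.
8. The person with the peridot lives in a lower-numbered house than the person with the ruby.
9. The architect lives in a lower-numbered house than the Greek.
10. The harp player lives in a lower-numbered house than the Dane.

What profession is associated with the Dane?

dentist

So house 1 gets peridot for gemstone.
The engineer is in house 1 (clue 1).
From clue 2, the person with the jade must be in house 2.
From clue 5, the Dane must be in house 2.
Clue 10: the harp player is in house 1.
The only profession still possible for house 4 is artist.
The architect is narrowed to house 2 or 3; consider each.
Placing it in house 2 leads to a contradiction, so it's in house 3.
The person with the topaz is in house 4 (clue 7).
The Greek is in house 4 (clue 9).
That leaves dentist as the profession for house 2.
That leaves ruby as the gemstone for house 3.
Clue 6 places the saxophone player in house 4.
So house 3 gets cello for instrument.
By clue 4, the Spaniard is in house 1.
That leaves piano as the instrument for house 2.
So house 3 gets Brit for nationality.
So: house 1 = engineer/peridot/harp/Spaniard, house 2 = dentist/jade/piano/Dane, house 3 = architect/ruby/cello/Brit, house 4 = artist/topaz/saxophone/Greek.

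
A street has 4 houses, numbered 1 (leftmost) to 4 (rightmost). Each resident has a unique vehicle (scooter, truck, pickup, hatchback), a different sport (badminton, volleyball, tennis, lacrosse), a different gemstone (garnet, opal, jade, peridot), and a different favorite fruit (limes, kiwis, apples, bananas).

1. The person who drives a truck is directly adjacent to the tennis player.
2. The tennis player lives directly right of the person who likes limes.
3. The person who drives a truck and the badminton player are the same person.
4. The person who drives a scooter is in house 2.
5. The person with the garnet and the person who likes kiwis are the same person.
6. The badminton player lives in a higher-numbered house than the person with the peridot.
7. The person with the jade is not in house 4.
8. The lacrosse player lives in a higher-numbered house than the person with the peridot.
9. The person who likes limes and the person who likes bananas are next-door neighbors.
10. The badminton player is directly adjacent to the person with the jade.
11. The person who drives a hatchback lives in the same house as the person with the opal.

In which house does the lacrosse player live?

4

From clue 4, the person who drives a scooter must be in house 2.
So house 1 gets volleyball for sport.
The person who drives a truck is narrowed to house 3 or 4; consider each.
Placing it in house 4 leads to a contradiction, so it's in house 3.
The badminton player is in house 3 (clue 3).
Clue 10 places the person with the jade in house 2.
So house 1 gets peridot for gemstone.
The person who drives a hatchback is in house 4 (clue 11).
From clue 11, the person with the opal must be in house 4.
House 1 vehicle: only pickup fits.
House 3 gemstone: only garnet fits.
The person who likes kiwis is in house 3 (clue 5).
Clue 2: the tennis player is in house 2.
Clue 9 places the person who likes bananas in house 2.
House 4's sport must be lacrosse (nothing else left).
So house 1 gets limes for favorite fruit.
House 4 favorite fruit: only apples fits.
So: house 1 = pickup/volleyball/peridot/limes, house 2 = scooter/tennis/jade/bananas, house 3 = truck/badminton/garnet/kiwis, house 4 = hatchback/lacrosse/opal/apples.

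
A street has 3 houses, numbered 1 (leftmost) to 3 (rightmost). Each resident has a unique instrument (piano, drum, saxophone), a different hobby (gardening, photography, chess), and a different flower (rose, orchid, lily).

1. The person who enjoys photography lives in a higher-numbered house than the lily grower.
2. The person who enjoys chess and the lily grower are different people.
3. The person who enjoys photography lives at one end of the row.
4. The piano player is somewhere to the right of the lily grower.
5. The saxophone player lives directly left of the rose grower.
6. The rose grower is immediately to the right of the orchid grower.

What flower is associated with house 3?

Clue 3: the person who enjoys photography is in house 3.
So house 3 gets rose for flower.
The saxophone player is in house 2 (clue 5).
From clue 6, the orchid grower must be in house 2.
That leaves drum as the instrument for house 1.
The only instrument still possible for house 3 is piano.
The only flower still possible for house 1 is lily.
By clue 2, the person who enjoys chess is in house 2.
So house 1 gets gardening for hobby.
So: house 1 = drum/gardening/lily, house 2 = saxophone/chess/orchid, house 3 = piano/photography/rose.

rose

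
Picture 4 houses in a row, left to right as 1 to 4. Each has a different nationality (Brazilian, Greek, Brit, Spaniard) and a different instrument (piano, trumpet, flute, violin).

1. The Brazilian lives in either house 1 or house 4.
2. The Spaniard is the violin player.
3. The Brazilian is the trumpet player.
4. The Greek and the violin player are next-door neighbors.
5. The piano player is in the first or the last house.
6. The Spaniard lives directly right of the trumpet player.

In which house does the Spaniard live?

2

From clue 6, the Spaniard must be in house 2.
By clue 6, the trumpet player is in house 1.
The violin player is in house 2 (clue 2).
The Brazilian is in house 1 (clue 3).
So house 3 gets Greek for nationality.
That leaves Brit as the nationality for house 4.
The only instrument still possible for house 3 is flute.
House 4 instrument: only piano fits.
So: house 1 = Brazilian/trumpet, house 2 = Spaniard/violin, house 3 = Greek/flute, house 4 = Brit/piano.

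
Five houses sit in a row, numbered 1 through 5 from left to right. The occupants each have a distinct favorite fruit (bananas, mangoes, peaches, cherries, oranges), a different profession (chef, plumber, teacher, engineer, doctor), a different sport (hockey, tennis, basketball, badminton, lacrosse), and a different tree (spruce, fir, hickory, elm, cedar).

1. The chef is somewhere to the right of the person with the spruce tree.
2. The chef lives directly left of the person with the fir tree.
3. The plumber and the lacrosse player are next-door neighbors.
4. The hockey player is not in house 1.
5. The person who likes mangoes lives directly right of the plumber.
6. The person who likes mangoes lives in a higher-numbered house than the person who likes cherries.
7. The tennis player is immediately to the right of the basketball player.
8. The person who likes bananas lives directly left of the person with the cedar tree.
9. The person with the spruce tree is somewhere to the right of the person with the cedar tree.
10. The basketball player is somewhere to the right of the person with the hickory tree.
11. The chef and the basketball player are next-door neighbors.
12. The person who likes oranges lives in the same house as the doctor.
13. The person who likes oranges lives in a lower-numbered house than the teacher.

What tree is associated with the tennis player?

elm

By clue 1, the chef is in house 4.
The person with the spruce tree is in house 3 (clue 1).
Clue 2: the person with the fir tree is in house 5.
By clue 9, the person with the cedar tree is in house 2.
By clue 11, the basketball player is in house 3.
House 4 tree: only elm fits.
Clue 7 places the tennis player in house 4.
Clue 8 places the person who likes bananas in house 1.
House 5's favorite fruit must be peaches (nothing else left).
House 1's tree must be hickory (nothing else left).
House 4's favorite fruit must be mangoes (nothing else left).
Clue 5 places the plumber in house 3.
So house 1 gets engineer for profession.
The only profession still possible for house 2 is doctor.
House 5's profession must be teacher (nothing else left).
The lacrosse player is in house 2 (clue 3).
From clue 12, the person who likes oranges must be in house 2.
So house 3 gets cherries for favorite fruit.
House 1's sport must be badminton (nothing else left).
The only sport still possible for house 5 is hockey.
So: house 1 = bananas/engineer/badminton/hickory, house 2 = oranges/doctor/lacrosse/cedar, house 3 = cherries/plumber/basketball/spruce, house 4 = mangoes/chef/tennis/elm, house 5 = peaches/teacher/hockey/fir.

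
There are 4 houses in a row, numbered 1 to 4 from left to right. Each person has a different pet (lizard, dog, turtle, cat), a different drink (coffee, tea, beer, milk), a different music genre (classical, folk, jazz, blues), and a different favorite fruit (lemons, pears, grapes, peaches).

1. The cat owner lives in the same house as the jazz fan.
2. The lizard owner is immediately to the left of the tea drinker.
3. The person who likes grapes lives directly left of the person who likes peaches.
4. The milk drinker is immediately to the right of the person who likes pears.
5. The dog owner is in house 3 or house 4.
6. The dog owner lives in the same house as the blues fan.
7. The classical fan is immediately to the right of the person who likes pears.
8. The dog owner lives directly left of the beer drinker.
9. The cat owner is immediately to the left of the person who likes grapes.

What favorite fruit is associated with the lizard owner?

The dog owner is in house 3 (clue 8).
Clue 8: the beer drinker is in house 4.
House 4's pet must be turtle (nothing else left).
The only drink still possible for house 1 is coffee.
Clue 6: the blues fan is in house 3.
House 4 music genre: only folk fits.
Clue 7 places the person who likes pears in house 1.
The only music genre still possible for house 1 is jazz.
That leaves classical as the music genre for house 2.
By clue 1, the cat owner is in house 1.
Clue 4: the milk drinker is in house 2.
From clue 9, the person who likes grapes must be in house 2.
So house 2 gets lizard for pet.
House 3 drink: only tea fits.
Clue 3 places the person who likes peaches in house 3.
The only favorite fruit still possible for house 4 is lemons.
So: house 1 = cat/coffee/jazz/pears, house 2 = lizard/milk/classical/grapes, house 3 = dog/tea/blues/peaches, house 4 = turtle/beer/folk/lemons.

grapes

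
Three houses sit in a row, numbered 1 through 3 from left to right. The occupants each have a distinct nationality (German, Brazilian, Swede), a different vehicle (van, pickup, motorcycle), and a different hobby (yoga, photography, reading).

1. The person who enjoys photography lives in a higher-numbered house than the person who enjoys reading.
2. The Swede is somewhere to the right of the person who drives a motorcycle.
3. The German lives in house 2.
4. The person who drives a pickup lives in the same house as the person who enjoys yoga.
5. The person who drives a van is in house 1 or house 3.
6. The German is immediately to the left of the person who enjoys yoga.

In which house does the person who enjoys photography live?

2

Clue 3: the German is in house 2.
The person who enjoys yoga is in house 3 (clue 6).
That leaves Brazilian as the nationality for house 1.
House 3 nationality: only Swede fits.
House 1's hobby must be reading (nothing else left).
House 2's hobby must be photography (nothing else left).
By clue 4, the person who drives a pickup is in house 3.
The only vehicle still possible for house 2 is motorcycle.
House 1 vehicle: only van fits.
So: house 1 = Brazilian/van/reading, house 2 = German/motorcycle/photography, house 3 = Swede/pickup/yoga.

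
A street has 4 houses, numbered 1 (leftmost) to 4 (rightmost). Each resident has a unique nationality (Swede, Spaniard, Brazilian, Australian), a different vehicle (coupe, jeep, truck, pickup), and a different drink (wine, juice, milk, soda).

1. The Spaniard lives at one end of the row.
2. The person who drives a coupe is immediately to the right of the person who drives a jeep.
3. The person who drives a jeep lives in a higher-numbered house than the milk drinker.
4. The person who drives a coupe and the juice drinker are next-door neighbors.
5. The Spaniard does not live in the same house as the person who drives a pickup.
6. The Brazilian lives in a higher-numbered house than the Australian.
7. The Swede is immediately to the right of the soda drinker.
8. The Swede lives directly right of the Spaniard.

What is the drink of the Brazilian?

Clue 8: the Swede is in house 2.
From clue 8, the Spaniard must be in house 1.
So house 3 gets Australian for nationality.
House 4's nationality must be Brazilian (nothing else left).
Clue 7: the soda drinker is in house 1.
So house 1 gets truck for vehicle.
Clue 3: the person who drives a jeep is in house 3.
So house 2 gets pickup for vehicle.
The only vehicle still possible for house 4 is coupe.
House 2 drink: only milk fits.
The juice drinker is in house 3 (clue 4).
House 4 drink: only wine fits.
So: house 1 = Spaniard/truck/soda, house 2 = Swede/pickup/milk, house 3 = Australian/jeep/juice, house 4 = Brazilian/coupe/wine.

wine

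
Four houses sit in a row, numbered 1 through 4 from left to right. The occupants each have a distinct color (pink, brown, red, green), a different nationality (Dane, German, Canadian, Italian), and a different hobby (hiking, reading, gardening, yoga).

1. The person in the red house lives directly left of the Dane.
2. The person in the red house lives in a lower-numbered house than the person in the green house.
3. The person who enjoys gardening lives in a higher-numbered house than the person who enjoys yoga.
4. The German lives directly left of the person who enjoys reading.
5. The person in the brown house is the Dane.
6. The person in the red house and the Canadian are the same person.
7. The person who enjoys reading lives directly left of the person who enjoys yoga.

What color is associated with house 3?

By clue 7, the person who enjoys reading is in house 2.
From clue 7, the person who enjoys yoga must be in house 3.
The only hobby still possible for house 1 is hiking.
House 4's hobby must be gardening (nothing else left).
Clue 4 places the German in house 1.
So house 1 gets pink for color.
House 2's color must be red (nothing else left).
The Dane is in house 3 (clue 1).
From clue 5, the person in the brown house must be in house 3.
By clue 6, the Canadian is in house 2.
The only color still possible for house 4 is green.
House 4 nationality: only Italian fits.
So: house 1 = pink/German/hiking, house 2 = red/Canadian/reading, house 3 = brown/Dane/yoga, house 4 = green/Italian/gardening.

brown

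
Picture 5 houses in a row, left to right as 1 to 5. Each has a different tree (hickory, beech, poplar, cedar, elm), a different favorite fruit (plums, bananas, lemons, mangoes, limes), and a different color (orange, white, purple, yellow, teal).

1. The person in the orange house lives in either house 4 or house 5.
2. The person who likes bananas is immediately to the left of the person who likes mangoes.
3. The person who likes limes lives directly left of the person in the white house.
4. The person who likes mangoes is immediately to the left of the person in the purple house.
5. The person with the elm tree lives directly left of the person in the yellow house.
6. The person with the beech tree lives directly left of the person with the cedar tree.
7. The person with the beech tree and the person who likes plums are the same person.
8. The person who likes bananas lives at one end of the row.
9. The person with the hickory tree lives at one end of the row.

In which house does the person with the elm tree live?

1

Clue 8 places the person who likes bananas in house 1.
House 5's favorite fruit must be lemons (nothing else left).
That leaves teal as the color for house 1.
Clue 2 places the person who likes mangoes in house 2.
Clue 4: the person in the purple house is in house 3.
So house 2 gets yellow for color.
Clue 5: the person with the elm tree is in house 1.
The only tree still possible for house 2 is poplar.
House 3's tree must be beech (nothing else left).
The only tree still possible for house 4 is cedar.
House 5 tree: only hickory fits.
The person who likes plums is in house 3 (clue 7).
So house 4 gets limes for favorite fruit.
Clue 3 places the person in the white house in house 5.
That leaves orange as the color for house 4.
So: house 1 = elm/bananas/teal, house 2 = poplar/mangoes/yellow, house 3 = beech/plums/purple, house 4 = cedar/limes/orange, house 5 = hickory/lemons/white.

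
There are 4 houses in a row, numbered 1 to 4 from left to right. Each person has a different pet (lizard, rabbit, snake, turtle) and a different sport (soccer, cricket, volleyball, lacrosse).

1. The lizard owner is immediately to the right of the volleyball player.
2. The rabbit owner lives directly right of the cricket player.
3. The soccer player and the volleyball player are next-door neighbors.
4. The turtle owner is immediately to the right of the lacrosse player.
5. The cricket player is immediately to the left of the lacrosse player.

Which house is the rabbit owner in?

2

House 1's pet must be snake (nothing else left).
That leaves soccer as the sport for house 4.
Clue 3: the volleyball player is in house 3.
The only sport still possible for house 1 is cricket.
House 2's sport must be lacrosse (nothing else left).
From clue 1, the lizard owner must be in house 4.
By clue 2, the rabbit owner is in house 2.
Clue 4: the turtle owner is in house 3.
So: house 1 = snake/cricket, house 2 = rabbit/lacrosse, house 3 = turtle/volleyball, house 4 = lizard/soccer.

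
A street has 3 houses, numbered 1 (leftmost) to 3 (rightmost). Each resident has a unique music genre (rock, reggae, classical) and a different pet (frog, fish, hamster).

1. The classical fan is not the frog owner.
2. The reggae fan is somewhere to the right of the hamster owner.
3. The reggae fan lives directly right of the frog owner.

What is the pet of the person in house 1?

House 3 pet: only fish fits.
The reggae fan is narrowed to house 2 or 3; consider each.
Placing it in house 2 leads to a contradiction, so it's in house 3.
From clue 3, the frog owner must be in house 2.
House 1's pet must be hamster (nothing else left).
From clue 1, the classical fan must be in house 1.
That leaves rock as the music genre for house 2.
So: house 1 = classical/hamster, house 2 = rock/frog, house 3 = reggae/fish.

hamster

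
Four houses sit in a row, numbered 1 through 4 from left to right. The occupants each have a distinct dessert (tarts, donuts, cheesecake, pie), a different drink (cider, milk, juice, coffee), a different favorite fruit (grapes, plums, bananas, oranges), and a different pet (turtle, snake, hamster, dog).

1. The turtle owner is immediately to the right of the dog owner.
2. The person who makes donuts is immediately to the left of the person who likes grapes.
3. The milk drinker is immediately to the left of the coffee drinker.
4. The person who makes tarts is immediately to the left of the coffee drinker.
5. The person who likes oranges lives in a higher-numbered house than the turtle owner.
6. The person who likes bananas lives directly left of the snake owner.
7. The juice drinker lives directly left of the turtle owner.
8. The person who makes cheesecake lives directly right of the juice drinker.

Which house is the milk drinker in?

3

The only dessert still possible for house 4 is pie.
The person who makes cheesecake is narrowed to house 2 or 3; consider each.
Placing it in house 3 leads to a contradiction, so it's in house 2.
The juice drinker is in house 1 (clue 8).
By clue 4, the person who makes tarts is in house 3.
From clue 4, the coffee drinker must be in house 4.
From clue 7, the turtle owner must be in house 2.
House 1's dessert must be donuts (nothing else left).
House 1 pet: only dog fits.
Clue 2 places the person who likes grapes in house 2.
From clue 3, the milk drinker must be in house 3.
That leaves cider as the drink for house 2.
That leaves plums as the favorite fruit for house 1.
That leaves bananas as the favorite fruit for house 3.
The only favorite fruit still possible for house 4 is oranges.
Clue 6: the snake owner is in house 4.
That leaves hamster as the pet for house 3.
So: house 1 = donuts/juice/plums/dog, house 2 = cheesecake/cider/grapes/turtle, house 3 = tarts/milk/bananas/hamster, house 4 = pie/coffee/oranges/snake.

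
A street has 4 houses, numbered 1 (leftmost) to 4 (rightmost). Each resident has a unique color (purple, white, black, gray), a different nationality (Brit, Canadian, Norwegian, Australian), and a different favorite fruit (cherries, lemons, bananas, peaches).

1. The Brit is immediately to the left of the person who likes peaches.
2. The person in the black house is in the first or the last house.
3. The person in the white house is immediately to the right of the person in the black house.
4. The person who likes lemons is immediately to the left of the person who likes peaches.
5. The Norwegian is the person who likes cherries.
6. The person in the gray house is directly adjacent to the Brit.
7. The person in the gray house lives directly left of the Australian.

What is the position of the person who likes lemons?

2

Clue 3 places the person in the white house in house 2.
Clue 3: the person in the black house is in house 1.
House 3 color: only gray fits.
So house 4 gets purple for color.
Clue 6: the Brit is in house 2.
The Australian is in house 4 (clue 7).
The person who likes peaches is in house 3 (clue 1).
By clue 4, the person who likes lemons is in house 2.
House 4's favorite fruit must be bananas (nothing else left).
Clue 5: the Norwegian is in house 1.
House 3's nationality must be Canadian (nothing else left).
The only favorite fruit still possible for house 1 is cherries.
So: house 1 = black/Norwegian/cherries, house 2 = white/Brit/lemons, house 3 = gray/Canadian/peaches, house 4 = purple/Australian/bananas.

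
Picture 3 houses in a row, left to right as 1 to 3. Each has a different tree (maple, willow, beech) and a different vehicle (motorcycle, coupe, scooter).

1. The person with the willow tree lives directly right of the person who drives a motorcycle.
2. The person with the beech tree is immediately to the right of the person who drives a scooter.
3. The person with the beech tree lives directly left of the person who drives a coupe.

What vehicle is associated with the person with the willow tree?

coupe

The person with the beech tree is in house 2 (clue 3).
Clue 3: the person who drives a coupe is in house 3.
House 1 tree: only maple fits.
The only tree still possible for house 3 is willow.
From clue 1, the person who drives a motorcycle must be in house 2.
From clue 2, the person who drives a scooter must be in house 1.
So: house 1 = maple/scooter, house 2 = beech/motorcycle, house 3 = willow/coupe.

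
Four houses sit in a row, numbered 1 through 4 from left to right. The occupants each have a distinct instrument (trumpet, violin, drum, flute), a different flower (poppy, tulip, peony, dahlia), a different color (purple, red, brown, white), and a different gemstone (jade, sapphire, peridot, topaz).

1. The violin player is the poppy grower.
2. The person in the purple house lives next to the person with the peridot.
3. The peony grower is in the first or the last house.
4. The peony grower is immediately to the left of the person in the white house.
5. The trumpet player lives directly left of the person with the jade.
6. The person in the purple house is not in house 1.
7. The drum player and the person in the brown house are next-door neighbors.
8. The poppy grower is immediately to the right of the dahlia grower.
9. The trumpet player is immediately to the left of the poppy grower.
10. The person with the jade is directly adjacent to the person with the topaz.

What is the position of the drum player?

2

Clue 4: the peony grower is in house 1.
Clue 4: the person in the white house is in house 2.
The only instrument still possible for house 1 is flute.
House 1 gemstone: only sapphire fits.
The trumpet player is narrowed to house 2 or 3; consider each.
Placing it in house 2 leads to a contradiction, so it's in house 3.
Clue 5 places the person with the jade in house 4.
From clue 9, the poppy grower must be in house 4.
Clue 10: the person with the topaz is in house 3.
House 2 instrument: only drum fits.
House 4 instrument: only violin fits.
The only gemstone still possible for house 2 is peridot.
Clue 2: the person in the purple house is in house 3.
By clue 8, the dahlia grower is in house 3.
House 2's flower must be tulip (nothing else left).
House 1 color: only brown fits.
House 4 color: only red fits.
So: house 1 = flute/peony/brown/sapphire, house 2 = drum/tulip/white/peridot, house 3 = trumpet/dahlia/purple/topaz, house 4 = violin/poppy/red/jade.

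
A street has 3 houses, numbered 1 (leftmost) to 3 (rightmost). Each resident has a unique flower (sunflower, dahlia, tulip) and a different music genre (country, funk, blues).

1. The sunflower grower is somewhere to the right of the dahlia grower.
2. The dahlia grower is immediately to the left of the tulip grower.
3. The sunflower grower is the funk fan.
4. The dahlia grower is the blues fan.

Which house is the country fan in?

House 1 flower: only dahlia fits.
The tulip grower is in house 2 (clue 2).
By clue 4, the blues fan is in house 1.
So house 3 gets sunflower for flower.
From clue 3, the funk fan must be in house 3.
House 2's music genre must be country (nothing else left).
So: house 1 = dahlia/blues, house 2 = tulip/country, house 3 = sunflower/funk.

2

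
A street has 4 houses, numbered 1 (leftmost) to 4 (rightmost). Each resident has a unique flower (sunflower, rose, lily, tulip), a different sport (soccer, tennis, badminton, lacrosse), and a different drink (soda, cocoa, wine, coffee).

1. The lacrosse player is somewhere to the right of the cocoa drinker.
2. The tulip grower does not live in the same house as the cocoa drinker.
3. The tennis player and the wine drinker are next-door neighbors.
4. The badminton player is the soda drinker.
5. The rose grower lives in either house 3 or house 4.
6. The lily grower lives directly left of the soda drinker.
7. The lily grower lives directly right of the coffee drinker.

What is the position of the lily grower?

3

The lily grower is narrowed to house 2 or 3; consider each.
Placing it in house 2 leads to a contradiction, so it's in house 3.
Clue 6: the soda drinker is in house 4.
Clue 7 places the coffee drinker in house 2.
From clue 4, the badminton player must be in house 4.
The only flower still possible for house 4 is rose.
House 1's sport must be soccer (nothing else left).
The only sport still possible for house 3 is lacrosse.
Clue 1: the cocoa drinker is in house 1.
From clue 2, the tulip grower must be in house 2.
That leaves sunflower as the flower for house 1.
That leaves tennis as the sport for house 2.
That leaves wine as the drink for house 3.
So: house 1 = sunflower/soccer/cocoa, house 2 = tulip/tennis/coffee, house 3 = lily/lacrosse/wine, house 4 = rose/badminton/soda.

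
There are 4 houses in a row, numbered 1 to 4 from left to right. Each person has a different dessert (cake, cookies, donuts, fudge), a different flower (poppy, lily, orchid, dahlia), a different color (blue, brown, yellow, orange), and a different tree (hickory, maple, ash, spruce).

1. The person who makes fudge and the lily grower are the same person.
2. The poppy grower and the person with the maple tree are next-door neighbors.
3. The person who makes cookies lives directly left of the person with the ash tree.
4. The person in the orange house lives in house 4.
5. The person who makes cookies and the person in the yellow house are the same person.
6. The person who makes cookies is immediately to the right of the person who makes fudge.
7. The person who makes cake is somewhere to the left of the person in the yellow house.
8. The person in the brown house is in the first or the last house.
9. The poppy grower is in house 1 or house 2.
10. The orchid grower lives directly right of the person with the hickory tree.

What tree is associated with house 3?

The person in the orange house is in house 4 (clue 4).
House 4 dessert: only donuts fits.
House 3 dessert: only cookies fits.
So house 1 gets brown for color.
The person with the ash tree is in house 4 (clue 3).
Clue 5 places the person in the yellow house in house 3.
Clue 6 places the person who makes fudge in house 2.
So house 1 gets cake for dessert.
So house 2 gets blue for color.
By clue 1, the lily grower is in house 2.
The person with the maple tree is in house 2 (clue 2).
So house 1 gets poppy for flower.
That leaves spruce as the tree for house 1.
So house 3 gets hickory for tree.
From clue 10, the orchid grower must be in house 4.
House 3's flower must be dahlia (nothing else left).
So: house 1 = cake/poppy/brown/spruce, house 2 = fudge/lily/blue/maple, house 3 = cookies/dahlia/yellow/hickory, house 4 = donuts/orchid/orange/ash.

hickory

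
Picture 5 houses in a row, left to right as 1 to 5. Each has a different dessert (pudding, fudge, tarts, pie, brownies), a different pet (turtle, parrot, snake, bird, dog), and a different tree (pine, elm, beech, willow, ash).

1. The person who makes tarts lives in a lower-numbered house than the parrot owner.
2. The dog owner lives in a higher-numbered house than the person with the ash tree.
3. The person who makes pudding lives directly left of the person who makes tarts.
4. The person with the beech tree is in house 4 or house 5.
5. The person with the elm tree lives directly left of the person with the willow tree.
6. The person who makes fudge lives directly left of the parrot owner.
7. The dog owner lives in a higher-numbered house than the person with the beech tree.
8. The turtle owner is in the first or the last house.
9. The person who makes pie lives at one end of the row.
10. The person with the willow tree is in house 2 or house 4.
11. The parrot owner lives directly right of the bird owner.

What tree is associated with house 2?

From clue 7, the dog owner must be in house 5.
By clue 7, the person with the beech tree is in house 4.
House 2 tree: only willow fits.
The only tree still possible for house 5 is pine.
Clue 5: the person with the elm tree is in house 1.
So house 4 gets brownies for dessert.
House 5 dessert: only pie fits.
House 1's pet must be turtle (nothing else left).
House 3 tree: only ash fits.
That leaves pudding as the dessert for house 1.
The person who makes tarts is in house 2 (clue 3).
House 3's dessert must be fudge (nothing else left).
The parrot owner is in house 4 (clue 6).
By clue 11, the bird owner is in house 3.
House 2 pet: only snake fits.
So: house 1 = pudding/turtle/elm, house 2 = tarts/snake/willow, house 3 = fudge/bird/ash, house 4 = brownies/parrot/beech, house 5 = pie/dog/pine.

willow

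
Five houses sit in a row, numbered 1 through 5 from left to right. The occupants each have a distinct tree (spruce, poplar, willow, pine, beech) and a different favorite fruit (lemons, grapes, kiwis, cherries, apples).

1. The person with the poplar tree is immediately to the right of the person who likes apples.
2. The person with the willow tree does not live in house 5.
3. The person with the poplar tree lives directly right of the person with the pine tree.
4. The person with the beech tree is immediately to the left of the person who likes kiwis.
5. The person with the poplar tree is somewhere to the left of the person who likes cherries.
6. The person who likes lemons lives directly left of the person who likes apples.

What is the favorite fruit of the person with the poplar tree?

grapes

House 5's tree must be spruce (nothing else left).
The person with the pine tree is narrowed to house 2 or 3; consider each.
Placing it in house 3 leads to a contradiction, so it's in house 2.
Clue 3: the person with the poplar tree is in house 3.
Clue 1: the person who likes apples is in house 2.
Clue 6: the person who likes lemons is in house 1.
The only favorite fruit still possible for house 3 is grapes.
The only favorite fruit still possible for house 4 is cherries.
House 5's favorite fruit must be kiwis (nothing else left).
By clue 4, the person with the beech tree is in house 4.
So house 1 gets willow for tree.
So: house 1 = willow/lemons, house 2 = pine/apples, house 3 = poplar/grapes, house 4 = beech/cherries, house 5 = spruce/kiwis.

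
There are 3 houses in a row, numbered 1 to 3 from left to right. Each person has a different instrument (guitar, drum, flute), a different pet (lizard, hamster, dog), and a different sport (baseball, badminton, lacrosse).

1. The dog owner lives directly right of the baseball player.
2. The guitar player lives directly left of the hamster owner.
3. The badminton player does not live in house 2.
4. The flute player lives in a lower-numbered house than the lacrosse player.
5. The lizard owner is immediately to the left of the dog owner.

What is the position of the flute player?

1

So house 3 gets drum for instrument.
That leaves lizard as the pet for house 1.
By clue 5, the dog owner is in house 2.
The only pet still possible for house 3 is hamster.
Clue 1 places the baseball player in house 1.
Clue 2 places the guitar player in house 2.
So house 1 gets flute for instrument.
The only sport still possible for house 2 is lacrosse.
The only sport still possible for house 3 is badminton.
So: house 1 = flute/lizard/baseball, house 2 = guitar/dog/lacrosse, house 3 = drum/hamster/badminton.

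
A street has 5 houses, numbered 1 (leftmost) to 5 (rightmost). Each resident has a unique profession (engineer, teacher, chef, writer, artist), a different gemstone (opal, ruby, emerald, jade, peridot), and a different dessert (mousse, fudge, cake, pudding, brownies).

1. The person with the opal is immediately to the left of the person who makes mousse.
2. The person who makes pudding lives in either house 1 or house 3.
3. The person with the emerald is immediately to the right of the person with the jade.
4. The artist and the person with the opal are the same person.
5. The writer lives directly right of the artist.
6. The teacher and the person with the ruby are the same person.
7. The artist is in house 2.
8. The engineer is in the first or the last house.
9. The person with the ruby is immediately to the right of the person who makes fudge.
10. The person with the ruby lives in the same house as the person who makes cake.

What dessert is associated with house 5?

Clue 7: the artist is in house 2.
Clue 4: the person with the opal is in house 2.
The writer is in house 3 (clue 5).
The person who makes mousse is in house 3 (clue 1).
The only gemstone still possible for house 1 is peridot.
House 3 gemstone: only jade fits.
House 1 dessert: only pudding fits.
So house 2 gets brownies for dessert.
House 4 dessert: only fudge fits.
House 5's dessert must be cake (nothing else left).
From clue 3, the person with the emerald must be in house 4.
By clue 9, the person with the ruby is in house 5.
Clue 6: the teacher is in house 5.
House 4 profession: only chef fits.
That leaves engineer as the profession for house 1.
So: house 1 = engineer/peridot/pudding, house 2 = artist/opal/brownies, house 3 = writer/jade/mousse, house 4 = chef/emerald/fudge, house 5 = teacher/ruby/cake.

cake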